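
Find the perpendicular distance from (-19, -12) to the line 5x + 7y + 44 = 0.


|5*(-19) + 7*(-12) + 44| = |-135| = 135
sqrt(25 + 49) = sqrt(74) = 8.6023
d = 135/sqrt(74) = 15.6934

15.6934


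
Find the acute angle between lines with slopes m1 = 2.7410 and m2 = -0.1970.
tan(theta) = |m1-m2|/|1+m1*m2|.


m1-m2 = 2.938
1+m1*m2 = 0.460023
tan(theta) = |2.938/0.460023| = 6.386637
theta = arctan(|2.938/0.460023|) = 81.1011 degrees (acute angle)

81.1011 degrees


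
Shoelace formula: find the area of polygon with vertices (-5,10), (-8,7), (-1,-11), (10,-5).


sum(xi*y_{i+1}) = -5*7 - 8*(-11) - 1*(-5) + 10*10 = 158
sum(yi*x_{i+1}) = 10*(-8) + 7*(-1) - 11*10 - 5*(-5) = -172
Area = |158 + 172|/2 = 330/2 = 165.0000

165.0000 sq units


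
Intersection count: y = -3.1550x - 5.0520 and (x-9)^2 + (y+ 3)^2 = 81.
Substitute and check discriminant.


Substitute y = -3.1550x - 5.0520: (x-9)^2 + (-3.1550x- 5.0520+ 3)^2 = 81
Expand to Ax^2 + Bx + C = 0, where b-k = -2.052
A = 1+m^2 = 10.954025
B = 2(m(b-k) - h) = 2(-3.1550*(-2.052) - 9) = -5.05188
C = h^2 + (b-k)^2 - r^2 = 81 + 4.210704 - 81 = 4.210704
disc = B^2-4AC = 25.5215 - 184.4966 = -158.9751
disc < 0

0 intersection points


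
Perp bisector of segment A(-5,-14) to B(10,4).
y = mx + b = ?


Midpoint = (2.5, -5)
Slope of AB = dy/dx = 18/15 = 1.2000
Perp slope = -dx/dy = -15/18 = -0.8333
b = My - (perp slope)*Mx = -5 + (15*2.5)/18 = -5 + 2.0833 = -2.9167

y = -0.8333x - 2.9167


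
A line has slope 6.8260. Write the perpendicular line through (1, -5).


Perpendicular slope = -1/m1 = -1/6.8260 = -0.1465
b2 = y0 - m2*x0 = -5 + 1/6.8260 = -5 + 0.1465 = -4.8535

y = -0.1465x - 4.8535


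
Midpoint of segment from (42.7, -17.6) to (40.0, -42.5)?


Mx = (42.7 + 40.0)/2 = 82.7/2 = 41.3500
My = (-17.6 - 42.5)/2 = -60.1/2 = -30.0500

(41.3500, -30.0500)


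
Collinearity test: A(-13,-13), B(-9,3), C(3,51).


-13*(3-51) - 9*(51+ 13) + 3*(-13-3)
= 624 - 576 - 48 = 0

Yes, collinear (determinant = 0)


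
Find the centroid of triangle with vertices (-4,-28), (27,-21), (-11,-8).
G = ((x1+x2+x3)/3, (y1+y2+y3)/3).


Gx = (-4+27- 11)/3 = 12/3 = 4.0000
Gy = (-28- 21- 8)/3 = -57/3 = -19.0000

G = (4.0000, -19.0000)


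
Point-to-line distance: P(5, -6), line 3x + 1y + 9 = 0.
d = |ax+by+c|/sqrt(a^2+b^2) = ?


|3*5 + 1*(-6) + 9| = |18| = 18
sqrt(9 + 1) = sqrt(10) = 3.1623
d = 18/sqrt(10) = 5.6921

5.6921


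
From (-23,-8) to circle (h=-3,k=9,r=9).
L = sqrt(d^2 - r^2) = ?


d = sqrt((-23+ 3)^2 + (-8-9)^2) = sqrt(400+289) = 26.2488
L = sqrt(689.0000 - 81) = sqrt(608.0000) = 24.6577

24.6577


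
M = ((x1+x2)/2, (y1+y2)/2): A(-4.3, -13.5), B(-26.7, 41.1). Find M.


Mx = (-4.3 - 26.7)/2 = -31.0/2 = -15.5000
My = (-13.5 + 41.1)/2 = 27.6/2 = 13.8000

(-15.5000, 13.8000)


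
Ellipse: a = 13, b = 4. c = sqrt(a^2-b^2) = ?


c^2 = 13^2 - 4^2 = 169 - 16 = 153
c = sqrt(153) = 12.3693

c = 12.3693


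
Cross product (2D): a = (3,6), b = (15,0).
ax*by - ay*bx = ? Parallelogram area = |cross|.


cross = 3*0 - 6*15 = 0 - 90 = -90
Parallelogram area = |-90| = 90

cross = -90, parallelogram area = 90


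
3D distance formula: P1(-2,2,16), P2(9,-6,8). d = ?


dx=11, dy=-8, dz=-8
d = sqrt(121+64+64) = sqrt(249) = 15.7797

15.7797


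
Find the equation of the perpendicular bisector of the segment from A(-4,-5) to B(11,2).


Midpoint = (3.5, -1.5)
Slope of AB = dy/dx = 7/15 = 0.4667
Perp slope = -dx/dy = -15/7 = -2.1429
b = My - (perp slope)*Mx = -1.5 + (15*3.5)/7 = -1.5 + 7.5000 = 6.0000

y = -2.1429x + 6.0000


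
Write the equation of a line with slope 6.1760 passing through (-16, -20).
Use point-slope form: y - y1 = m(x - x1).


y + 20 = 6.1760(x + 16)
y = 6.1760x - 20 - 6.1760*(-16)
y = 6.1760x + 78.8160

y = 6.1760x + 78.8160


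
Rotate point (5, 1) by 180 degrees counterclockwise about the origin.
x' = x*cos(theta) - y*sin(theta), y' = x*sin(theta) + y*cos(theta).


cos(180) = -1, sin(180) = 0
x' = 5*(-1) - 1*0 = -5
y' = 5*0 + 1*(-1) = -1

(-5, -1)


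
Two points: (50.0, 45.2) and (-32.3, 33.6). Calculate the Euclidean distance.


dx = -32.3 - 50.0 = -82.3
dy = 33.6 - 45.2 = -11.6
d = sqrt(6773.29 + 134.56) = sqrt(6907.85) = 83.1135

83.1135


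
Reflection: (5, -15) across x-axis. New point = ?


Reflection rule for x-axis: (x, -y)
(5, -15) -> (5, 15)

(5, 15)


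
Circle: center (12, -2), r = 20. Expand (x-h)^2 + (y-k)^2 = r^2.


(x-12)^2 + (y+ 2)^2 = 20^2
D = -2h = -24, E = -2k = 4
F = h^2+k^2-r^2 = 144+4-400 = -252

x^2 + y^2 - 24x + 4y - 252 = 0


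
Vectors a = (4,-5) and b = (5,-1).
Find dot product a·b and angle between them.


a·b = 4*5 - 5*(-1) = 20 + 5 = 25
|a| = sqrt(16+25) = 6.4031
|b| = sqrt(25+1) = 5.0990
cos(theta) = 25/(sqrt(41)*sqrt(26)) = 25/sqrt(1066) = 0.765705
theta = arccos(25/sqrt(1066)) = 40.0303 degrees

a·b = 25, theta = 40.0303 deg


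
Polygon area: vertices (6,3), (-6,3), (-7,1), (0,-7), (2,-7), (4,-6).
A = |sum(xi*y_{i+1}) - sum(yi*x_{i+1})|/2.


sum(xi*y_{i+1}) = 6*3 - 6*1 - 7*(-7) + 0*(-7) + 2*(-6) + 4*3 = 61
sum(yi*x_{i+1}) = 3*(-6) + 3*(-7) + 1*0 - 7*2 - 7*4 - 6*6 = -117
Area = |61 + 117|/2 = 178/2 = 89.0000

89.0000 sq units


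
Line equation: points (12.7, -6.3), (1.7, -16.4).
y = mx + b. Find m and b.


m = (-10.1)/(-11.0) = 0.9182
b = y1 - m*x1 = -6.3 - (-10.1*12.7)/(-11.0) = -6.3 - 11.6609 = -17.9609

y = 0.9182x - 17.9609


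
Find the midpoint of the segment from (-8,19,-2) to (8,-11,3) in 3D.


Mx = (-8+8)/2 = 0
My = (19- 11)/2 = 4.0000
Mz = (-2+3)/2 = 0.5000

M = (0, 4.0000, 0.5000)


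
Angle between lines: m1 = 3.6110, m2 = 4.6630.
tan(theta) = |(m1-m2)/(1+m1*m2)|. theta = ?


m1-m2 = -1.052
1+m1*m2 = 17.838093
tan(theta) = |-1.052/17.838093| = 0.058975
theta = arctan(|-1.052/17.838093|) = 3.3751 degrees (acute angle)

3.3751 degrees


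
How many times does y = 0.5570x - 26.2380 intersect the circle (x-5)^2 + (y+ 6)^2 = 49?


Substitute y = 0.5570x - 26.2380: (x-5)^2 + (0.5570x- 26.2380+ 6)^2 = 49
Expand to Ax^2 + Bx + C = 0, where b-k = -20.238
A = 1+m^2 = 1.310249
B = 2(m(b-k) - h) = 2(0.5570*(-20.238) - 5) = -32.545132
C = h^2 + (b-k)^2 - r^2 = 25 + 409.576644 - 49 = 385.576644
disc = B^2-4AC = 1059.1856 - 2020.8056 = -961.6200
disc < 0

0 intersection points


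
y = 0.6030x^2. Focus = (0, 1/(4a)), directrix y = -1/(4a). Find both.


a = 0.6030
1/(4a) = 0.4146
Focus = (0, 0.4146)
Directrix: y = -0.4146

Focus = (0, 0.4146), Directrix: y = -0.4146


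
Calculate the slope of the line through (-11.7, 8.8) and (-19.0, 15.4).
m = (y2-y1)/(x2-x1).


dy = 15.4 - 8.8 = 6.6
dx = -19.0 + 11.7 = -7.3
m = 6.6/(-7.3) = -0.9041

m = -0.9041


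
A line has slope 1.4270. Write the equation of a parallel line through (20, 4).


Parallel lines have equal slopes.
m2 = 1.4270
b2 = 4 - 1.4270*20 = -24.5400

y = 1.4270x - 24.5400


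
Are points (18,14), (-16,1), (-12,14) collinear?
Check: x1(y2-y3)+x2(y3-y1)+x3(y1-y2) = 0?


18*(1-14) - 16*(14-14) - 12*(14-1)
= -234 + 0 - 156 = -390

No, not collinear (determinant = -390)


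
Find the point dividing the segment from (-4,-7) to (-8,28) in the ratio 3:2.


Px = (3*(-8) + 2*(-4))/5 = -32/5 = -6.4000
Py = (3*28 + 2*(-7))/5 = 70/5 = 14.0000

P = (-6.4000, 14.0000)


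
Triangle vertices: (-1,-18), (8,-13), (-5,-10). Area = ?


-1*(-13+ 10) = 3
8*(-10+ 18) = 64
-5*(-18+ 13) = 25
sum = 92
Area = |92|/2 = 46.0000

46.0000 sq units


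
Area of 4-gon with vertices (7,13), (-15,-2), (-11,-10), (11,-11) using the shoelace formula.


sum(xi*y_{i+1}) = 7*(-2) - 15*(-10) - 11*(-11) + 11*13 = 400
sum(yi*x_{i+1}) = 13*(-15) - 2*(-11) - 10*11 - 11*7 = -360
Area = |400 + 360|/2 = 760/2 = 380.0000

380.0000 sq units


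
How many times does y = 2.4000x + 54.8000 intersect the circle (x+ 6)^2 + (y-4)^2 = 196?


Substitute y = 2.4000x + 54.8000: (x+ 6)^2 + (2.4000x+54.8000-4)^2 = 196
Expand to Ax^2 + Bx + C = 0, where b-k = 50.8
A = 1+m^2 = 6.76
B = 2(m(b-k) - h) = 2(2.4000*50.8 + 6) = 255.84
C = h^2 + (b-k)^2 - r^2 = 36 + 2580.64 - 196 = 2420.64
disc = B^2-4AC = 65454.1056 - 65454.1056 = 0
disc = 0

1 intersection point (tangent)


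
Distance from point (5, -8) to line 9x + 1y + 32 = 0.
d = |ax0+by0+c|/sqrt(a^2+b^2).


|9*5 + 1*(-8) + 32| = |69| = 69
sqrt(81 + 1) = sqrt(82) = 9.0554
d = 69/sqrt(82) = 7.6198

7.6198


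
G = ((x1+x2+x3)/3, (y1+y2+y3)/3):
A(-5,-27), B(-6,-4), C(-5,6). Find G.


Gx = (-5- 6- 5)/3 = -16/3 = -5.3333
Gy = (-27- 4+6)/3 = -25/3 = -8.3333

G = (-5.3333, -8.3333)


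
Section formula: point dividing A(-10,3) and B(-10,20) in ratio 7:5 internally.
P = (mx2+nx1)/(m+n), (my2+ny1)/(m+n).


Px = (7*(-10) + 5*(-10))/12 = -120/12 = -10.0000
Py = (7*20 + 5*3)/12 = 155/12 = 12.9167

P = (-10.0000, 12.9167)


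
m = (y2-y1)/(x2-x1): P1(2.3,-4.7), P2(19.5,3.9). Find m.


dy = 3.9 + 4.7 = 8.6
dx = 19.5 - 2.3 = 17.2
m = 8.6/17.2 = 0.5000

m = 0.5000


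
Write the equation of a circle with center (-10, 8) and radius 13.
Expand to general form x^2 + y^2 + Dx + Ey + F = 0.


(x+ 10)^2 + (y-8)^2 = 13^2
D = -2h = 20, E = -2k = -16
F = h^2+k^2-r^2 = 100+64-169 = -5

x^2 + y^2 + 20x - 16y - 5 = 0


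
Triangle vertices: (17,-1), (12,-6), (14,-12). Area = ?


17*(-6+ 12) = 102
12*(-12+ 1) = -132
14*(-1+ 6) = 70
sum = 40
Area = |40|/2 = 20.0000

20.0000 sq units


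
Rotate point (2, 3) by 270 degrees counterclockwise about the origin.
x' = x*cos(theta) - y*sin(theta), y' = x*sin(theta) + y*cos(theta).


cos(270) = 0, sin(270) = -1
x' = 2*0 - 3*(-1) = 3
y' = 2*(-1) + 3*0 = -2

(3, -2)


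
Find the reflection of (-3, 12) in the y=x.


Reflection rule for y=x: (y, x)
(-3, 12) -> (12, -3)

(12, -3)


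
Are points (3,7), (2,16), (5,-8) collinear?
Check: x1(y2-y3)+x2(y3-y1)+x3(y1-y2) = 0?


3*(16+ 8) + 2*(-8-7) + 5*(7-16)
= 72 - 30 - 45 = -3

No, not collinear (determinant = -3)


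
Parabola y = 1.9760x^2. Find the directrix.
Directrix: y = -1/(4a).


a = 1.9760
1/(4a) = 0.1265
directrix: y = -0.1265 = -0.1265

y = -0.1265


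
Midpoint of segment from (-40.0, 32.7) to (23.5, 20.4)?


Mx = (-40.0 + 23.5)/2 = -16.5/2 = -8.2500
My = (32.7 + 20.4)/2 = 53.1/2 = 26.5500

(-8.2500, 26.5500)


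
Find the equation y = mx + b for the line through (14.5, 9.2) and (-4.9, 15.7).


m = (6.5)/(-19.4) = -0.3351
b = y1 - m*x1 = 9.2 - (6.5*14.5)/(-19.4) = 9.2 + 4.8582 = 14.0582

y = -0.3351x + 14.0582


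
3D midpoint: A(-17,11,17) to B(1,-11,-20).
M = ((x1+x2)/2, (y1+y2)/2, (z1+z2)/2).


Mx = (-17+1)/2 = -8.0000
My = (11- 11)/2 = 0
Mz = (17- 20)/2 = -1.5000

M = (-8.0000, 0, -1.5000)


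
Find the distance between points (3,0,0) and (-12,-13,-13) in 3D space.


dx=-15, dy=-13, dz=-13
d = sqrt(225+169+169) = sqrt(563) = 23.7276

23.7276


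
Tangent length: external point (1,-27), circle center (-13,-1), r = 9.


d = sqrt((1+ 13)^2 + (-27+ 1)^2) = sqrt(196+676) = 29.5296
L = sqrt(872.0000 - 81) = sqrt(791.0000) = 28.1247

28.1247


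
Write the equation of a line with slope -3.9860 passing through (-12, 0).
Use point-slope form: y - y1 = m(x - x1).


y - 0 = -3.9860(x + 12)
y = -3.9860x + 0 + 3.9860*(-12)
y = -3.9860x - 47.8320

y = -3.9860x - 47.8320


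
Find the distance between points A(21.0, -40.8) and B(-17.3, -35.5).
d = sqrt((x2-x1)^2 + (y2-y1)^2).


dx = -17.3 - 21.0 = -38.3
dy = -35.5 + 40.8 = 5.3
d = sqrt(1466.89 + 28.09) = sqrt(1494.98) = 38.6650

38.6650


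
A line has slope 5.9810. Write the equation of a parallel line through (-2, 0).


Parallel lines have equal slopes.
m2 = 5.9810
b2 = 0 - 5.9810*(-2) = 11.9620

y = 5.9810x + 11.9620


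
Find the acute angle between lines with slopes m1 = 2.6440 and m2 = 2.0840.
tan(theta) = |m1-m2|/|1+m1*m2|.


m1-m2 = 0.56
1+m1*m2 = 6.510096
tan(theta) = |0.56/6.510096| = 0.086020
theta = arctan(|0.56/6.510096|) = 4.9165 degrees (acute angle)

4.9165 degrees


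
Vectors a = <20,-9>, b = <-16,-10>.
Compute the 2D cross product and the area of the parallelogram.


cross = 20*(-10) + 9*(-16) = -200 - 144 = -344
Parallelogram area = |-344| = 344

cross = -344, parallelogram area = 344


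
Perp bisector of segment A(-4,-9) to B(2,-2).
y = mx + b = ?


Midpoint = (-1, -5.5)
Slope of AB = dy/dx = 7/6 = 1.1667
Perp slope = -dx/dy = -6/7 = -0.8571
b = My - (perp slope)*Mx = -5.5 + (6*(-1))/7 = -5.5 - 0.8571 = -6.3571

y = -0.8571x - 6.3571


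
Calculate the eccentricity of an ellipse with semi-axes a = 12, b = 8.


c = sqrt(144-64) = sqrt(80) = 8.9443
e = c/a = sqrt(80)/12 = 0.7454

e = 0.7454


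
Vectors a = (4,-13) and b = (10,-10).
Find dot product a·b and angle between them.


a·b = 4*10 - 13*(-10) = 40 + 130 = 170
|a| = sqrt(16+169) = 13.6015
|b| = sqrt(100+100) = 14.1421
cos(theta) = 170/(sqrt(185)*sqrt(200)) = 170/sqrt(37000) = 0.883788
theta = arccos(170/sqrt(37000)) = 27.8973 degrees

a·b = 170, theta = 27.8973 deg


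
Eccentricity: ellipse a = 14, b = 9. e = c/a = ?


c = sqrt(196-81) = sqrt(115) = 10.7238
e = c/a = sqrt(115)/14 = 0.7660

e = 0.7660


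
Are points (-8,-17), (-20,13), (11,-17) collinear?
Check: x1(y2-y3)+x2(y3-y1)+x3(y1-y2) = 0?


-8*(13+ 17) - 20*(-17+ 17) + 11*(-17-13)
= -240 + 0 - 330 = -570

No, not collinear (determinant = -570)


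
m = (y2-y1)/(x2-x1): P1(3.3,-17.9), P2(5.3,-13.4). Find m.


dy = -13.4 + 17.9 = 4.5
dx = 5.3 - 3.3 = 2.0
m = 4.5/2.0 = 2.2500

m = 2.2500


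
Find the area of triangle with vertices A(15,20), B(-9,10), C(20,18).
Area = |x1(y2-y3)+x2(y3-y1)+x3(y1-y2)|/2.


15*(10-18) = -120
-9*(18-20) = 18
20*(20-10) = 200
sum = 98
Area = |98|/2 = 49.0000

49.0000 sq units


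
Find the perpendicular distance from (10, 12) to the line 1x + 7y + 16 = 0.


|1*10 + 7*12 + 16| = |110| = 110
sqrt(1 + 49) = sqrt(50) = 7.0711
d = 110/sqrt(50) = 15.5563

15.5563


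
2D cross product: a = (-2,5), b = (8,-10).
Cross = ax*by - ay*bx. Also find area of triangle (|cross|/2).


cross = -2*(-10) - 5*8 = 20 - 40 = -20
Triangle area = |-20|/2 = 20/2 = 10.0000

cross = -20, triangle area = 10.0000


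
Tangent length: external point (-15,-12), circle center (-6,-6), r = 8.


d = sqrt((-15+ 6)^2 + (-12+ 6)^2) = sqrt(81+36) = 10.8167
L = sqrt(117.0000 - 64) = sqrt(53.0000) = 7.2801

7.2801


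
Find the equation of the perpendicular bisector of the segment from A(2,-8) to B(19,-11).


Midpoint = (10.5, -9.5)
Slope of AB = dy/dx = -3/17 = -0.1765
Perp slope = -dx/dy = 17/3 = 5.6667
b = My - (perp slope)*Mx = -9.5 + (17*10.5)/(-3) = -9.5 - 59.5000 = -69.0000

y = 5.6667x - 69.0000


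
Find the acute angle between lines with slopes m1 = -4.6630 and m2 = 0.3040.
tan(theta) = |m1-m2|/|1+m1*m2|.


m1-m2 = -4.967
1+m1*m2 = -0.417552
tan(theta) = |-4.967/(-0.417552)| = 11.895524
theta = arctan(|-4.967/(-0.417552)|) = 85.1947 degrees (acute angle)

85.1947 degrees


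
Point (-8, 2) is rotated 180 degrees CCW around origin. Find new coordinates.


cos(180) = -1, sin(180) = 0
x' = -8*(-1) - 2*0 = 8
y' = -8*0 + 2*(-1) = -2

(8, -2)


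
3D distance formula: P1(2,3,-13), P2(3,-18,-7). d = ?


dx=1, dy=-21, dz=6
d = sqrt(1+441+36) = sqrt(478) = 21.8632

21.8632


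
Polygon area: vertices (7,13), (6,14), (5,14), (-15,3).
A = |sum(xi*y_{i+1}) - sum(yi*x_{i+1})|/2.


sum(xi*y_{i+1}) = 7*14 + 6*14 + 5*3 - 15*13 = 2
sum(yi*x_{i+1}) = 13*6 + 14*5 + 14*(-15) + 3*7 = -41
Area = |2 + 41|/2 = 43/2 = 21.5000

21.5000 sq units


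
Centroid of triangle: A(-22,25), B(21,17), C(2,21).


Gx = (-22+21+2)/3 = 1/3 = 0.3333
Gy = (25+17+21)/3 = 63/3 = 21.0000

G = (0.3333, 21.0000)


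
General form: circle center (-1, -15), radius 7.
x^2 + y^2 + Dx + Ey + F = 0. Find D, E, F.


(x+ 1)^2 + (y+ 15)^2 = 7^2
D = -2h = 2, E = -2k = 30
F = h^2+k^2-r^2 = 1+225-49 = 177

D = 2, E = 30, F = 177


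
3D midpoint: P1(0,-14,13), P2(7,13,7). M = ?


Mx = (0+7)/2 = 3.5000
My = (-14+13)/2 = -0.5000
Mz = (13+7)/2 = 10.0000

M = (3.5000, -0.5000, 10.0000)


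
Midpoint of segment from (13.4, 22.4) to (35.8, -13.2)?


Mx = (13.4 + 35.8)/2 = 49.2/2 = 24.6000
My = (22.4 - 13.2)/2 = 9.2/2 = 4.6000

(24.6000, 4.6000)


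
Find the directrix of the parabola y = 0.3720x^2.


a = 0.3720
1/(4a) = 0.6720
directrix: y = -0.6720 = -0.6720

y = -0.6720


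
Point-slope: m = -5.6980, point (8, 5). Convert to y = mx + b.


y - 5 = -5.6980(x - 8)
y = -5.6980x + 5 + 5.6980*8
y = -5.6980x + 50.5840

y = -5.6980x + 50.5840


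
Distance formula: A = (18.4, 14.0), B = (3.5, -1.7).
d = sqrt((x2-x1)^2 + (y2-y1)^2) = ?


dx = 3.5 - 18.4 = -14.9
dy = -1.7 - 14.0 = -15.7
d = sqrt(222.01 + 246.49) = sqrt(468.5) = 21.6449

21.6449


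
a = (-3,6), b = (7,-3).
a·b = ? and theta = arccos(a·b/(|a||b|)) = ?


a·b = -3*7 + 6*(-3) = -21 - 18 = -39
|a| = sqrt(9+36) = 6.7082
|b| = sqrt(49+9) = 7.6158
cos(theta) = -39/(sqrt(45)*sqrt(58)) = -39/sqrt(2610) = -0.763386
theta = arccos(-39/sqrt(2610)) = 139.7636 degrees

a·b = -39, theta = 139.7636 deg


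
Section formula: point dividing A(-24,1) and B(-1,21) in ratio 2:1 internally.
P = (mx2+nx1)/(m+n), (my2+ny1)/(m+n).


Px = (2*(-1) + 1*(-24))/3 = -26/3 = -8.6667
Py = (2*21 + 1*1)/3 = 43/3 = 14.3333

P = (-8.6667, 14.3333)


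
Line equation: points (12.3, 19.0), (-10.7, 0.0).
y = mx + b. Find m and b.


m = (-19.0)/(-23.0) = 0.8261
b = y1 - m*x1 = 19.0 - (-19.0*12.3)/(-23.0) = 19.0 - 10.1609 = 8.8391

y = 0.8261x + 8.8391


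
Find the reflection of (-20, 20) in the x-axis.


Reflection rule for x-axis: (x, -y)
(-20, 20) -> (-20, -20)

(-20, -20)


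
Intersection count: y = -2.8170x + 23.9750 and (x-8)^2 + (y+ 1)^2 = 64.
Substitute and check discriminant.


Substitute y = -2.8170x + 23.9750: (x-8)^2 + (-2.8170x+23.9750+ 1)^2 = 64
Expand to Ax^2 + Bx + C = 0, where b-k = 24.975
A = 1+m^2 = 8.935489
B = 2(m(b-k) - h) = 2(-2.8170*24.975 - 8) = -156.70915
C = h^2 + (b-k)^2 - r^2 = 64 + 623.750625 - 64 = 623.750625
disc = B^2-4AC = 24557.7577 - 22294.0674 = 2263.6903
disc > 0

2 intersection points


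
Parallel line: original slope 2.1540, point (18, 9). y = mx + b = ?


Parallel lines have equal slopes.
m2 = 2.1540
b2 = 9 - 2.1540*18 = -29.7720

y = 2.1540x - 29.7720


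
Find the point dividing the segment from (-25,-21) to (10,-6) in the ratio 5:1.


Px = (5*10 + 1*(-25))/6 = 25/6 = 4.1667
Py = (5*(-6) + 1*(-21))/6 = -51/6 = -8.5000

P = (4.1667, -8.5000)


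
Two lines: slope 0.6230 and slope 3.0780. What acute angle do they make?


m1-m2 = -2.455
1+m1*m2 = 2.917594
tan(theta) = |-2.455/2.917594| = 0.841447
theta = arctan(|-2.455/2.917594|) = 40.0788 degrees (acute angle)

40.0788 degrees


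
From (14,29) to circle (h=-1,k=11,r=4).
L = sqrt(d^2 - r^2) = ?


d = sqrt((14+ 1)^2 + (29-11)^2) = sqrt(225+324) = 23.4307
L = sqrt(549.0000 - 16) = sqrt(533.0000) = 23.0868

23.0868


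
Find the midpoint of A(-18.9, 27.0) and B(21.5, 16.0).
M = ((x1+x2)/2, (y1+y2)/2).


Mx = (-18.9 + 21.5)/2 = 2.6/2 = 1.3000
My = (27.0 + 16.0)/2 = 43.0/2 = 21.5000

(1.3000, 21.5000)


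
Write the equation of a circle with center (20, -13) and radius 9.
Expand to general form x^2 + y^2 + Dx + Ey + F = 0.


(x-20)^2 + (y+ 13)^2 = 9^2
D = -2h = -40, E = -2k = 26
F = h^2+k^2-r^2 = 400+169-81 = 488

x^2 + y^2 - 40x + 26y + 488 = 0


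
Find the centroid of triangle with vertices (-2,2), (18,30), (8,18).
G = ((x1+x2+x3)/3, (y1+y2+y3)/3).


Gx = (-2+18+8)/3 = 24/3 = 8.0000
Gy = (2+30+18)/3 = 50/3 = 16.6667

G = (8.0000, 16.6667)


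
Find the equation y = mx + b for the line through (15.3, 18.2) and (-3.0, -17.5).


m = (-35.7)/(-18.3) = 1.9508
b = y1 - m*x1 = 18.2 - (-35.7*15.3)/(-18.3) = 18.2 - 29.8475 = -11.6475

y = 1.9508x - 11.6475


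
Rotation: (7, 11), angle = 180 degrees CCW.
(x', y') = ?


cos(180) = -1, sin(180) = 0
x' = 7*(-1) - 11*0 = -7
y' = 7*0 + 11*(-1) = -11

(-7, -11)


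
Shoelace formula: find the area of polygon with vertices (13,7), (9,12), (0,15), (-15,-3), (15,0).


sum(xi*y_{i+1}) = 13*12 + 9*15 + 0*(-3) - 15*0 + 15*7 = 396
sum(yi*x_{i+1}) = 7*9 + 12*0 + 15*(-15) - 3*15 + 0*13 = -207
Area = |396 + 207|/2 = 603/2 = 301.5000

301.5000 sq units


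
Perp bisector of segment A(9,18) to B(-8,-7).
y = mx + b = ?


Midpoint = (0.5, 5.5)
Slope of AB = dy/dx = -25/(-17) = 1.4706
Perp slope = -dx/dy = -17/25 = -0.6800
b = My - (perp slope)*Mx = 5.5 + (-17*0.5)/(-25) = 5.5 + 0.3400 = 5.8400

y = -0.6800x + 5.8400


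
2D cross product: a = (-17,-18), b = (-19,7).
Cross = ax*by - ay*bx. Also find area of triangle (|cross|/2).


cross = -17*7 + 18*(-19) = -119 - 342 = -461
Triangle area = |-461|/2 = 461/2 = 230.5000

cross = -461, triangle area = 230.5000


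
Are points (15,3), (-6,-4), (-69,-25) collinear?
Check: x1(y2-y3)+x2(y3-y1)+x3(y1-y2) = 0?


15*(-4+ 25) - 6*(-25-3) - 69*(3+ 4)
= 315 + 168 - 483 = 0

Yes, collinear (determinant = 0)


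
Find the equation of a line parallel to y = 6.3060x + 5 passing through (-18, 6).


Parallel lines have equal slopes.
m2 = 6.3060
b2 = 6 - 6.3060*(-18) = 119.5080

y = 6.3060x + 119.5080


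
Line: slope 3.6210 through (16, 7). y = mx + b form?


y - 7 = 3.6210(x - 16)
y = 3.6210x + 7 - 3.6210*16
y = 3.6210x - 50.9360

y = 3.6210x - 50.9360


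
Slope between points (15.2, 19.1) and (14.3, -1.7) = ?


dy = -1.7 - 19.1 = -20.8
dx = 14.3 - 15.2 = -0.9
m = -20.8/(-0.9) = 23.1111

m = 23.1111


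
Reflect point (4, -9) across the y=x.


Reflection rule for y=x: (y, x)
(4, -9) -> (-9, 4)

(-9, 4)


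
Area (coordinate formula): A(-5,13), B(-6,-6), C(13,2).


-5*(-6-2) = 40
-6*(2-13) = 66
13*(13+ 6) = 247
sum = 353
Area = |353|/2 = 176.5000

176.5000 sq units


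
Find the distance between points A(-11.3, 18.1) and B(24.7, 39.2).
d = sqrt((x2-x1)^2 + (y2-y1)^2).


dx = 24.7 + 11.3 = 36.0
dy = 39.2 - 18.1 = 21.1
d = sqrt(1296.0 + 445.21) = sqrt(1741.21) = 41.7278

41.7278


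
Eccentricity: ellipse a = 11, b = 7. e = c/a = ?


c = sqrt(121-49) = sqrt(72) = 8.4853
e = c/a = sqrt(72)/11 = 0.7714

e = 0.7714


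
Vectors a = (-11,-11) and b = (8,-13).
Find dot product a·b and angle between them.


a·b = -11*8 - 11*(-13) = -88 + 143 = 55
|a| = sqrt(121+121) = 15.5563
|b| = sqrt(64+169) = 15.2643
cos(theta) = 55/(sqrt(242)*sqrt(233)) = 55/sqrt(56386) = 0.231621
theta = arccos(55/sqrt(56386)) = 76.6075 degrees

a·b = 55, theta = 76.6075 deg


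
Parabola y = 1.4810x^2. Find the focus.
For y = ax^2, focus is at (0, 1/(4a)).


a = 1.4810
4a = 5.9240
focus = (0, 1/5.9240) = (0, 0.1688)

Focus = (0, 0.1688)


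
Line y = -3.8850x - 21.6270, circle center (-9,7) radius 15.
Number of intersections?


Substitute y = -3.8850x - 21.6270: (x+ 9)^2 + (-3.8850x- 21.6270-7)^2 = 225
Expand to Ax^2 + Bx + C = 0, where b-k = -28.627
A = 1+m^2 = 16.093225
B = 2(m(b-k) - h) = 2(-3.8850*(-28.627) + 9) = 240.43179
C = h^2 + (b-k)^2 - r^2 = 81 + 819.505129 - 225 = 675.505129
disc = B^2-4AC = 57807.4456 - 43484.2241 = 14323.2215
disc > 0

2 intersection points


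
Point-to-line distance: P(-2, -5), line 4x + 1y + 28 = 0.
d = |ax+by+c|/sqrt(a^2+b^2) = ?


|4*(-2) + 1*(-5) + 28| = |15| = 15
sqrt(16 + 1) = sqrt(17) = 4.1231
d = 15/sqrt(17) = 3.6380

3.6380


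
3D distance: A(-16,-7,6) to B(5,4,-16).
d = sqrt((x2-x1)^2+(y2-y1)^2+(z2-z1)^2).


dx=21, dy=11, dz=-22
d = sqrt(441+121+484) = sqrt(1046) = 32.3419

32.3419


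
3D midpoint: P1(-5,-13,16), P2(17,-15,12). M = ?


Mx = (-5+17)/2 = 6.0000
My = (-13- 15)/2 = -14.0000
Mz = (16+12)/2 = 14.0000

M = (6.0000, -14.0000, 14.0000)


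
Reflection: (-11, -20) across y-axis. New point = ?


Reflection rule for y-axis: (-x, y)
(-11, -20) -> (11, -20)

(11, -20)


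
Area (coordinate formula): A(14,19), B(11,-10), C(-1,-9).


14*(-10+ 9) = -14
11*(-9-19) = -308
-1*(19+ 10) = -29
sum = -351
Area = |-351|/2 = 175.5000

175.5000 sq units


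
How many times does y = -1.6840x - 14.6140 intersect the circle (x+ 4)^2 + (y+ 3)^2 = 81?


Substitute y = -1.6840x - 14.6140: (x+ 4)^2 + (-1.6840x- 14.6140+ 3)^2 = 81
Expand to Ax^2 + Bx + C = 0, where b-k = -11.614
A = 1+m^2 = 3.835856
B = 2(m(b-k) - h) = 2(-1.6840*(-11.614) + 4) = 47.115952
C = h^2 + (b-k)^2 - r^2 = 16 + 134.884996 - 81 = 69.884996
disc = B^2-4AC = 2219.9129 - 1072.2751 = 1147.6378
disc > 0

2 intersection points


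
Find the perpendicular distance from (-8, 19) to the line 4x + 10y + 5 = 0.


|4*(-8) + 10*19 + 5| = |163| = 163
sqrt(16 + 100) = sqrt(116) = 10.7703
d = 163/sqrt(116) = 15.1342

15.1342


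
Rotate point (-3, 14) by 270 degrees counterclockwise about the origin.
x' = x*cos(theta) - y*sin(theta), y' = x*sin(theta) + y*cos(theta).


cos(270) = 0, sin(270) = -1
x' = -3*0 - 14*(-1) = 14
y' = -3*(-1) + 14*0 = 3

(14, 3)


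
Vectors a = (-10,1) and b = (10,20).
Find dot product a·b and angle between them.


a·b = -10*10 + 1*20 = -100 + 20 = -80
|a| = sqrt(100+1) = 10.0499
|b| = sqrt(100+400) = 22.3607
cos(theta) = -80/(sqrt(101)*sqrt(500)) = -80/sqrt(50500) = -0.355995
theta = arccos(-80/sqrt(50500)) = 110.8545 degrees

a·b = -80, theta = 110.8545 deg


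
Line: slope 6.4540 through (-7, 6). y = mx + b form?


y - 6 = 6.4540(x + 7)
y = 6.4540x + 6 - 6.4540*(-7)
y = 6.4540x + 51.1780

y = 6.4540x + 51.1780


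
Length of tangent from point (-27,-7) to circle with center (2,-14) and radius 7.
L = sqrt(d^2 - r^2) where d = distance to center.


d = sqrt((-27-2)^2 + (-7+ 14)^2) = sqrt(841+49) = 29.8329
L = sqrt(890.0000 - 49) = sqrt(841.0000) = 29.0000

29.0000


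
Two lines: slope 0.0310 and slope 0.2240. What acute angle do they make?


m1-m2 = -0.193
1+m1*m2 = 1.006944
tan(theta) = |-0.193/1.006944| = 0.191669
theta = arctan(|-0.193/1.006944|) = 10.8502 degrees (acute angle)

10.8502 degrees


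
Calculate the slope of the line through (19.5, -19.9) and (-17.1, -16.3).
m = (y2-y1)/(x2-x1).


dy = -16.3 + 19.9 = 3.6
dx = -17.1 - 19.5 = -36.6
m = 3.6/(-36.6) = -0.0984

m = -0.0984


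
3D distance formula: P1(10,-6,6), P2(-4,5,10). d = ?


dx=-14, dy=11, dz=4
d = sqrt(196+121+16) = sqrt(333) = 18.2483

18.2483


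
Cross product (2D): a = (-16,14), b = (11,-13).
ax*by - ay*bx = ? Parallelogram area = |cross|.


cross = -16*(-13) - 14*11 = 208 - 154 = 54
Parallelogram area = |54| = 54

cross = 54, parallelogram area = 54


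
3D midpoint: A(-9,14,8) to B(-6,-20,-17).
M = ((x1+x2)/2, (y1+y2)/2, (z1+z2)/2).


Mx = (-9- 6)/2 = -7.5000
My = (14- 20)/2 = -3.0000
Mz = (8- 17)/2 = -4.5000

M = (-7.5000, -3.0000, -4.5000)


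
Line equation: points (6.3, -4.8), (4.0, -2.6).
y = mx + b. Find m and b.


m = (2.2)/(-2.3) = -0.9565
b = y1 - m*x1 = -4.8 - (2.2*6.3)/(-2.3) = -4.8 + 6.0261 = 1.2261

y = -0.9565x + 1.2261


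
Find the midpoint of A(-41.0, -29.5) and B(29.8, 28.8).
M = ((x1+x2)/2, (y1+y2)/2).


Mx = (-41.0 + 29.8)/2 = -11.2/2 = -5.6000
My = (-29.5 + 28.8)/2 = -0.7/2 = -0.3500

(-5.6000, -0.3500)


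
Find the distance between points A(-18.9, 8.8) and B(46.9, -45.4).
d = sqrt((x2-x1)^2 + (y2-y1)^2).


dx = 46.9 + 18.9 = 65.8
dy = -45.4 - 8.8 = -54.2
d = sqrt(4329.64 + 2937.64) = sqrt(7267.28) = 85.2483

85.2483


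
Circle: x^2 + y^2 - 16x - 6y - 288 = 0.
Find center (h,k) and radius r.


h = -D/2 = 16/2 = 8
k = -E/2 = 6/2 = 3
r^2 = h^2 + k^2 - F = 64 + 9 + 288 = 361
r = 19

Center (8, 3), radius = 19


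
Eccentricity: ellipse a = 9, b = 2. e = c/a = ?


c = sqrt(81-4) = sqrt(77) = 8.7750
e = c/a = sqrt(77)/9 = 0.9750

e = 0.9750


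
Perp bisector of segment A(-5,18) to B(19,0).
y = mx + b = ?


Midpoint = (7, 9)
Slope of AB = dy/dx = -18/24 = -0.7500
Perp slope = -dx/dy = 24/18 = 1.3333
b = My - (perp slope)*Mx = 9 + (24*7)/(-18) = 9 - 9.3333 = -0.3333

y = 1.3333x - 0.3333


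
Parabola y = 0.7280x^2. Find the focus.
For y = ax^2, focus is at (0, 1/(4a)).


a = 0.7280
4a = 2.9120
focus = (0, 1/2.9120) = (0, 0.3434)

Focus = (0, 0.3434)


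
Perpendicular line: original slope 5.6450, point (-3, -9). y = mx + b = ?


Perpendicular slope = -1/m1 = -1/5.6450 = -0.1771
b2 = y0 - m2*x0 = -9 - 3/5.6450 = -9 - 0.5314 = -9.5314

y = -0.1771x - 9.5314


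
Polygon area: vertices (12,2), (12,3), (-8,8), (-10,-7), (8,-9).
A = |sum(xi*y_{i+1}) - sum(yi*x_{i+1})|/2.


sum(xi*y_{i+1}) = 12*3 + 12*8 - 8*(-7) - 10*(-9) + 8*2 = 294
sum(yi*x_{i+1}) = 2*12 + 3*(-8) + 8*(-10) - 7*8 - 9*12 = -244
Area = |294 + 244|/2 = 538/2 = 269.0000

269.0000 sq units


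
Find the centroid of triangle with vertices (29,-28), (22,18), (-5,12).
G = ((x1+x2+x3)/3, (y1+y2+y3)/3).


Gx = (29+22- 5)/3 = 46/3 = 15.3333
Gy = (-28+18+12)/3 = 2/3 = 0.6667

G = (15.3333, 0.6667)


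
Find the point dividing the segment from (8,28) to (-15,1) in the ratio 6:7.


Px = (6*(-15) + 7*8)/13 = -34/13 = -2.6154
Py = (6*1 + 7*28)/13 = 202/13 = 15.5385

P = (-2.6154, 15.5385)


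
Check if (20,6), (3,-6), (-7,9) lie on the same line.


20*(-6-9) + 3*(9-6) - 7*(6+ 6)
= -300 + 9 - 84 = -375

No, not collinear (determinant = -375)


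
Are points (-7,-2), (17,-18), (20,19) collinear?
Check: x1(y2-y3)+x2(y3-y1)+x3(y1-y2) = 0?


-7*(-18-19) + 17*(19+ 2) + 20*(-2+ 18)
= 259 + 357 + 320 = 936

No, not collinear (determinant = 936)


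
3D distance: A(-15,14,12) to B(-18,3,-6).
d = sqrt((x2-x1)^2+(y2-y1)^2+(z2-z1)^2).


dx=-3, dy=-11, dz=-18
d = sqrt(9+121+324) = sqrt(454) = 21.3073

21.3073


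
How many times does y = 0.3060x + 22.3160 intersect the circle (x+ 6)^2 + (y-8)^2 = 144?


Substitute y = 0.3060x + 22.3160: (x+ 6)^2 + (0.3060x+22.3160-8)^2 = 144
Expand to Ax^2 + Bx + C = 0, where b-k = 14.316
A = 1+m^2 = 1.093636
B = 2(m(b-k) - h) = 2(0.3060*14.316 + 6) = 20.761392
C = h^2 + (b-k)^2 - r^2 = 36 + 204.947856 - 144 = 96.947856
disc = B^2-4AC = 431.0354 - 424.1027 = 6.9327
disc > 0

2 intersection points


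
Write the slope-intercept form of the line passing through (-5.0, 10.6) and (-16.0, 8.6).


m = (-2.0)/(-11.0) = 0.1818
b = y1 - m*x1 = 10.6 - (-2.0*(-5.0))/(-11.0) = 10.6 + 0.9091 = 11.5091

y = 0.1818x + 11.5091


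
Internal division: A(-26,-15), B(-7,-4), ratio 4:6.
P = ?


Px = (4*(-7) + 6*(-26))/10 = -184/10 = -18.4000
Py = (4*(-4) + 6*(-15))/10 = -106/10 = -10.6000

P = (-18.4000, -10.6000)


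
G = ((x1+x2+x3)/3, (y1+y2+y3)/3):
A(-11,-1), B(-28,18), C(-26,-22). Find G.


Gx = (-11- 28- 26)/3 = -65/3 = -21.6667
Gy = (-1+18- 22)/3 = -5/3 = -1.6667

G = (-21.6667, -1.6667)


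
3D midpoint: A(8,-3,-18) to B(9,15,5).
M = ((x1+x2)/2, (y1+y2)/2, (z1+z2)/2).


Mx = (8+9)/2 = 8.5000
My = (-3+15)/2 = 6.0000
Mz = (-18+5)/2 = -6.5000

M = (8.5000, 6.0000, -6.5000)


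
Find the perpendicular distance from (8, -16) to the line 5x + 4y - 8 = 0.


|5*8 + 4*(-16) - 8| = |-32| = 32
sqrt(25 + 16) = sqrt(41) = 6.4031
d = 32/sqrt(41) = 4.9976

4.9976


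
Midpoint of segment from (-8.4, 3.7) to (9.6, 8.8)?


Mx = (-8.4 + 9.6)/2 = 1.2/2 = 0.6000
My = (3.7 + 8.8)/2 = 12.5/2 = 6.2500

(0.6000, 6.2500)


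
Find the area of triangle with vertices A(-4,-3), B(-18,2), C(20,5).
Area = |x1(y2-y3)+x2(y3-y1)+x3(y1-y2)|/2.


-4*(2-5) = 12
-18*(5+ 3) = -144
20*(-3-2) = -100
sum = -232
Area = |-232|/2 = 116.0000

116.0000 sq units


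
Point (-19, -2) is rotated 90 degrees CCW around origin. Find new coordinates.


cos(90) = 0, sin(90) = 1
x' = -19*0 + 2*1 = 2
y' = -19*1 - 2*0 = -19

(2, -19)


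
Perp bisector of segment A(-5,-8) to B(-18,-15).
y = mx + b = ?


Midpoint = (-11.5, -11.5)
Slope of AB = dy/dx = -7/(-13) = 0.5385
Perp slope = -dx/dy = -13/7 = -1.8571
b = My - (perp slope)*Mx = -11.5 + (-13*(-11.5))/(-7) = -11.5 - 21.3571 = -32.8571

y = -1.8571x - 32.8571


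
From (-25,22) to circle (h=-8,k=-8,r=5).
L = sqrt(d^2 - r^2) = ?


d = sqrt((-25+ 8)^2 + (22+ 8)^2) = sqrt(289+900) = 34.4819
L = sqrt(1189.0000 - 25) = sqrt(1164.0000) = 34.1174

34.1174


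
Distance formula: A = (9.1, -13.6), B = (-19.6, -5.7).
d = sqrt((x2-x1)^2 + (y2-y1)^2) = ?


dx = -19.6 - 9.1 = -28.7
dy = -5.7 + 13.6 = 7.9
d = sqrt(823.69 + 62.41) = sqrt(886.1) = 29.7674

29.7674


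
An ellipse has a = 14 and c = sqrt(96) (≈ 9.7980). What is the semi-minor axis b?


b^2 = 14^2 - (sqrt(96))^2 = 196 - 96 = 100
b = sqrt(100) = 10

b = 10


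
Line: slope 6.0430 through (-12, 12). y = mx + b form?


y - 12 = 6.0430(x + 12)
y = 6.0430x + 12 - 6.0430*(-12)
y = 6.0430x + 84.5160

y = 6.0430x + 84.5160


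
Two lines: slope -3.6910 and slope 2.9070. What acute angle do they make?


m1-m2 = -6.598
1+m1*m2 = -9.729737
tan(theta) = |-6.598/(-9.729737)| = 0.678127
theta = arctan(|-6.598/(-9.729737)|) = 34.1423 degrees (acute angle)

34.1423 degrees


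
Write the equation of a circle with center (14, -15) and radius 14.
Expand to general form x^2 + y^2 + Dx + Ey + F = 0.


(x-14)^2 + (y+ 15)^2 = 14^2
D = -2h = -28, E = -2k = 30
F = h^2+k^2-r^2 = 196+225-196 = 225

x^2 + y^2 - 28x + 30y + 225 = 0


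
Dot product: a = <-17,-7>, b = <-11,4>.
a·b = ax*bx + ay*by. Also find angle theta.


a·b = -17*(-11) - 7*4 = 187 - 28 = 159
|a| = sqrt(289+49) = 18.3848
|b| = sqrt(121+16) = 11.7047
cos(theta) = 159/(sqrt(338)*sqrt(137)) = 159/sqrt(46306) = 0.738888
theta = arccos(159/sqrt(46306)) = 42.3632 degrees

a·b = 159, theta = 42.3632 deg


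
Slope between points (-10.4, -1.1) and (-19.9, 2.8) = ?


dy = 2.8 + 1.1 = 3.9
dx = -19.9 + 10.4 = -9.5
m = 3.9/(-9.5) = -0.4105

m = -0.4105


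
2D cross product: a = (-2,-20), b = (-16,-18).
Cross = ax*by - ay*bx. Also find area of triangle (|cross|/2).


cross = -2*(-18) + 20*(-16) = 36 - 320 = -284
Triangle area = |-284|/2 = 284/2 = 142.0000

cross = -284, triangle area = 142.0000


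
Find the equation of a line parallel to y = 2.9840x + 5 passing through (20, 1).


Parallel lines have equal slopes.
m2 = 2.9840
b2 = 1 - 2.9840*20 = -58.6800

y = 2.9840x - 58.6800


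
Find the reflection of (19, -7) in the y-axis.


Reflection rule for y-axis: (-x, y)
(19, -7) -> (-19, -7)

(-19, -7)


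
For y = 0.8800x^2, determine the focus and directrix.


a = 0.8800
1/(4a) = 0.2841
Focus = (0, 0.2841)
Directrix: y = -0.2841

Focus = (0, 0.2841), Directrix: y = -0.2841


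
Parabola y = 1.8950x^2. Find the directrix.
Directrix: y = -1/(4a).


a = 1.8950
1/(4a) = 0.1319
directrix: y = -0.1319 = -0.1319

y = -0.1319


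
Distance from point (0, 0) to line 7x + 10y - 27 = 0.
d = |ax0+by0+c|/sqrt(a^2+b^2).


|7*0 + 10*0 - 27| = |-27| = 27
sqrt(49 + 100) = sqrt(149) = 12.2066
d = 27/sqrt(149) = 2.2119

2.2119


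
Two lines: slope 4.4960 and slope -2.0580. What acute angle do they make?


m1-m2 = 6.554
1+m1*m2 = -8.252768
tan(theta) = |6.554/(-8.252768)| = 0.794158
theta = arctan(|6.554/(-8.252768)|) = 38.4551 degrees (acute angle)

38.4551 degrees


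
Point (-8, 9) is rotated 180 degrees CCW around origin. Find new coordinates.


cos(180) = -1, sin(180) = 0
x' = -8*(-1) - 9*0 = 8
y' = -8*0 + 9*(-1) = -9

(8, -9)


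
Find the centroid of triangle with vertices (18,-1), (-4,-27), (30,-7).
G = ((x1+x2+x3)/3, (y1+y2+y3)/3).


Gx = (18- 4+30)/3 = 44/3 = 14.6667
Gy = (-1- 27- 7)/3 = -35/3 = -11.6667

G = (14.6667, -11.6667)


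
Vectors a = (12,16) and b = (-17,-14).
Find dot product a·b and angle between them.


a·b = 12*(-17) + 16*(-14) = -204 - 224 = -428
|a| = sqrt(144+256) = 20.0000
|b| = sqrt(289+196) = 22.0227
cos(theta) = -428/(sqrt(400)*sqrt(485)) = -428/sqrt(194000) = -0.971724
theta = arccos(-428/sqrt(194000)) = 166.3424 degrees

a·b = -428, theta = 166.3424 deg


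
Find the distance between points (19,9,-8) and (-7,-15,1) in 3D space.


dx=-26, dy=-24, dz=9
d = sqrt(676+576+81) = sqrt(1333) = 36.5103

36.5103


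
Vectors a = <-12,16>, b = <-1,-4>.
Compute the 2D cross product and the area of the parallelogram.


cross = -12*(-4) - 16*(-1) = 48 + 16 = 64
Parallelogram area = |64| = 64

cross = 64, parallelogram area = 64


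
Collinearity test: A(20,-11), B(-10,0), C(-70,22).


20*(0-22) - 10*(22+ 11) - 70*(-11-0)
= -440 - 330 + 770 = 0

Yes, collinear (determinant = 0)


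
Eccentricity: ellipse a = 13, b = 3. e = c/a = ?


c = sqrt(169-9) = sqrt(160) = 12.6491
e = c/a = sqrt(160)/13 = 0.9730

e = 0.9730


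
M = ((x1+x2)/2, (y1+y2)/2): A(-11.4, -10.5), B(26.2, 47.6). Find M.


Mx = (-11.4 + 26.2)/2 = 14.8/2 = 7.4000
My = (-10.5 + 47.6)/2 = 37.1/2 = 18.5500

(7.4000, 18.5500)


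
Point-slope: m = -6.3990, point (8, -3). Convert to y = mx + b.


y + 3 = -6.3990(x - 8)
y = -6.3990x - 3 + 6.3990*8
y = -6.3990x + 48.1920

y = -6.3990x + 48.1920


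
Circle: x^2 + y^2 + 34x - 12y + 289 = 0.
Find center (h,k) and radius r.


h = -D/2 = -34/2 = -17
k = -E/2 = 12/2 = 6
r^2 = h^2 + k^2 - F = 289 + 36 - 289 = 36
r = 6

Center (-17, 6), radius = 6


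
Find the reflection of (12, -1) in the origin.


Reflection rule for origin: (-x, -y)
(12, -1) -> (-12, 1)

(-12, 1)


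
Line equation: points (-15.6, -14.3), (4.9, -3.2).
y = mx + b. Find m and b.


m = (11.1)/(20.5) = 0.5415
b = y1 - m*x1 = -14.3 - (11.1*(-15.6))/(20.5) = -14.3 + 8.4468 = -5.8532

y = 0.5415x - 5.8532


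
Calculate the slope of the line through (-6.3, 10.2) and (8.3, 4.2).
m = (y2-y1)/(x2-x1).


dy = 4.2 - 10.2 = -6
dx = 8.3 + 6.3 = 14.6
m = -6/14.6 = -0.4110

m = -0.4110


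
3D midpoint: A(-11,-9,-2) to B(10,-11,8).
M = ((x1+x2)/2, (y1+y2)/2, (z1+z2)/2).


Mx = (-11+10)/2 = -0.5000
My = (-9- 11)/2 = -10.0000
Mz = (-2+8)/2 = 3.0000

M = (-0.5000, -10.0000, 3.0000)


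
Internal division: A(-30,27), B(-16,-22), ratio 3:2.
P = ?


Px = (3*(-16) + 2*(-30))/5 = -108/5 = -21.6000
Py = (3*(-22) + 2*27)/5 = -12/5 = -2.4000

P = (-21.6000, -2.4000)


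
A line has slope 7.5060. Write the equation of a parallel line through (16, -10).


Parallel lines have equal slopes.
m2 = 7.5060
b2 = -10 - 7.5060*16 = -130.0960

y = 7.5060x - 130.0960


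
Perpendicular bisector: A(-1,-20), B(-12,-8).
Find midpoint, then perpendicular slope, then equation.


Midpoint = (-6.5, -14)
Slope of AB = dy/dx = 12/(-11) = -1.0909
Perp slope = -dx/dy = 11/12 = 0.9167
b = My - (perp slope)*Mx = -14 + (-11*(-6.5))/12 = -14 + 5.9583 = -8.0417

y = 0.9167x - 8.0417


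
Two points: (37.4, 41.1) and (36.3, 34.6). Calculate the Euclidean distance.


dx = 36.3 - 37.4 = -1.1
dy = 34.6 - 41.1 = -6.5
d = sqrt(1.21 + 42.25) = sqrt(43.46) = 6.5924

6.5924


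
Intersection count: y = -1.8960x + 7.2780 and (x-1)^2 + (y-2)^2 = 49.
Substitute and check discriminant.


Substitute y = -1.8960x + 7.2780: (x-1)^2 + (-1.8960x+7.2780-2)^2 = 49
Expand to Ax^2 + Bx + C = 0, where b-k = 5.278
A = 1+m^2 = 4.594816
B = 2(m(b-k) - h) = 2(-1.8960*5.278 - 1) = -22.014176
C = h^2 + (b-k)^2 - r^2 = 1 + 27.857284 - 49 = -20.142716
disc = B^2-4AC = 484.6239 + 370.2083 = 854.8322
disc > 0

2 intersection points


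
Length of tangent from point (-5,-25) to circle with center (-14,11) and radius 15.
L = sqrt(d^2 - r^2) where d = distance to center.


d = sqrt((-5+ 14)^2 + (-25-11)^2) = sqrt(81+1296) = 37.1080
L = sqrt(1377.0000 - 225) = sqrt(1152.0000) = 33.9411

33.9411


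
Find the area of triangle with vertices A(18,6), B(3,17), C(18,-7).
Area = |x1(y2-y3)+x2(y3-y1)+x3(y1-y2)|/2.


18*(17+ 7) = 432
3*(-7-6) = -39
18*(6-17) = -198
sum = 195
Area = |195|/2 = 97.5000

97.5000 sq units


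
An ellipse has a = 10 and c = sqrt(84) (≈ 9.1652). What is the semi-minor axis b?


b^2 = 10^2 - (sqrt(84))^2 = 100 - 84 = 16
b = sqrt(16) = 4

b = 4


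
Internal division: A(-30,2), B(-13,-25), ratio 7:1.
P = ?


Px = (7*(-13) + 1*(-30))/8 = -121/8 = -15.1250
Py = (7*(-25) + 1*2)/8 = -173/8 = -21.6250

P = (-15.1250, -21.6250)
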